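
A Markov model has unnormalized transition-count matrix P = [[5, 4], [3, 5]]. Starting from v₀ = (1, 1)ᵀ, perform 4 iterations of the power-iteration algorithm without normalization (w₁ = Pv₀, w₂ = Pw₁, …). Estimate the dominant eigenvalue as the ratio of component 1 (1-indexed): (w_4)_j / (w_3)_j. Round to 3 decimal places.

w1 = Pv₀ = (5·1 + 4·1; 3·1 + 5·1) = (9, 8)
w2 = Pw1 = (5·9 + 4·8; 3·9 + 5·8) = (77, 67)
w3 = Pw2 = (653, 566)
w4 = Pw3 = (5529, 4789)
Ratio at component: 5529 / 653 = 8.467

λ ≈ 8.467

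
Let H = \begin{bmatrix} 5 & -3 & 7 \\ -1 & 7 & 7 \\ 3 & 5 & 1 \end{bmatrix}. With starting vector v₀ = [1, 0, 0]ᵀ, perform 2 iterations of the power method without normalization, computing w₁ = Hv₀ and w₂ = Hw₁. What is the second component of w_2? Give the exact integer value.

9

w1 = Hv₀ = (5·1 + (-3)·0 + 7·0; (-1)·1 + 7·0 + 7·0; 3·1 + 5·0 + 1·0) = (5, -1, 3)
w2 = Hw1 = (5·5 + (-3)·(-1) + 7·3; (-1)·5 + 7·(-1) + 7·3; 3·5 + 5·(-1) + 1·3) = (49, 9, 13)
The requested component of w2 is 9.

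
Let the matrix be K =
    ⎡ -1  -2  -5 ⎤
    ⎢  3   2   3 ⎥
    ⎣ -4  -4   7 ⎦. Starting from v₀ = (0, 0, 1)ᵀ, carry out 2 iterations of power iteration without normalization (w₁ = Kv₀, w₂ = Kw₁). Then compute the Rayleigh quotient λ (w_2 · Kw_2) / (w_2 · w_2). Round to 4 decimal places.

λ ≈ 8.3359

w1 = Kv₀ = ((-1)·0 + (-2)·0 + (-5)·1; 3·0 + 2·0 + 3·1; (-4)·0 + (-4)·0 + 7·1) = (-5, 3, 7)
w2 = Kw1 = ((-1)·(-5) + (-2)·3 + (-5)·7; 3·(-5) + 2·3 + 3·7; (-4)·(-5) + (-4)·3 + 7·7) = (-36, 12, 57)
Kw2 = (-273, 87, 495)
w2·Kw2 = (-36)·(-273) + 12·87 + 57·495 = 39087; w2·w2 = (-36)·(-36) + 12·12 + 57·57 = 4689
λ ≈ 39087/4689 = 8.3359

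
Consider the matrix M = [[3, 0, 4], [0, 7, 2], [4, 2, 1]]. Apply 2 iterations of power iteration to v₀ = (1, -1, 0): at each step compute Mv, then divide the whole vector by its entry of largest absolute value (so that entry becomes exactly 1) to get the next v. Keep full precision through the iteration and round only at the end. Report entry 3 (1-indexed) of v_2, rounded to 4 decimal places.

Mv0 = (3.00000, -7.00000, 2.00000); divide by -7.00000 → v1 = (-0.42857, 1.00000, -0.28571)
Mv1 = (-2.42857, 6.42857, 0.00000); divide by 6.42857 → v2 = (-0.37778, 1.00000, 0.00000)
Requested entry of v2: 0/-45 = 0.0000

0.0000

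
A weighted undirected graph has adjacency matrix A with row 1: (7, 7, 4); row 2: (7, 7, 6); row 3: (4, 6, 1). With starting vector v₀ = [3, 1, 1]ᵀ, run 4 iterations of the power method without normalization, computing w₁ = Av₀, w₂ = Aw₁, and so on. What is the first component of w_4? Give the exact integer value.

157578

w1 = Av₀ = (7·3 + 7·1 + 4·1; 7·3 + 7·1 + 6·1; 4·3 + 6·1 + 1·1) = (32, 34, 19)
w2 = Aw1 = (7·32 + 7·34 + 4·19; 7·32 + 7·34 + 6·19; 4·32 + 6·34 + 1·19) = (538, 576, 351)
w3 = Aw2 = (9202, 9904, 5959)
w4 = Aw3 = (157578, 169496, 102191)
The requested component of w4 is 157578.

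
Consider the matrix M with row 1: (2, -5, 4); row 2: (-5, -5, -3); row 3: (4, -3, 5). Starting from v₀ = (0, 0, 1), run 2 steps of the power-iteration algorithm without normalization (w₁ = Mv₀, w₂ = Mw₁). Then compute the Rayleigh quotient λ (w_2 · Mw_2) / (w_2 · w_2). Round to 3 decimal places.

w1 = Mv₀ = (4, -3, 5)
w2 = Mw1 = (43, -20, 50)
Mw2 = (386, -265, 482)
w2·Mw2 = 43·386 + (-20)·(-265) + 50·482 = 45998; w2·w2 = 43·43 + (-20)·(-20) + 50·50 = 4749
λ ≈ 45998/4749 = 9.686

9.686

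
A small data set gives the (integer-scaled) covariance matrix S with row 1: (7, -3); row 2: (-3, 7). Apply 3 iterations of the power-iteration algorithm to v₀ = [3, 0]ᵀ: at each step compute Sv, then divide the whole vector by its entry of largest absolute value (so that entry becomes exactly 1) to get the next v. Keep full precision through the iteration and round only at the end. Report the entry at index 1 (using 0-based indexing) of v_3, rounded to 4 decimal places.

-0.8797

Sv0 = (21.00000, -9.00000); divide by 21.00000 → v1 = (1.00000, -0.42857)
Sv1 = (8.28571, -6.00000); divide by 8.28571 → v2 = (1.00000, -0.72414)
Sv2 = (9.17241, -8.06897); divide by 9.17241 → v3 = (1.00000, -0.87970)
Requested entry of v3: -1404/1596 = -0.8797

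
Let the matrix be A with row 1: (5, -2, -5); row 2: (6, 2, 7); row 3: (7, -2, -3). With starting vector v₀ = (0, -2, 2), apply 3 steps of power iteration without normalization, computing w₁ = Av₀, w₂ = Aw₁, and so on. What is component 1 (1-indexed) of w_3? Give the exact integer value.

w1 = Av₀ = (5·0 + (-2)·(-2) + (-5)·2; 6·0 + 2·(-2) + 7·2; 7·0 + (-2)·(-2) + (-3)·2) = (-6, 10, -2)
w2 = Aw1 = (5·(-6) + (-2)·10 + (-5)·(-2); 6·(-6) + 2·10 + 7·(-2); 7·(-6) + (-2)·10 + (-3)·(-2)) = (-40, -30, -56)
w3 = Aw2 = (140, -692, -52)
The requested component of w3 is 140.

140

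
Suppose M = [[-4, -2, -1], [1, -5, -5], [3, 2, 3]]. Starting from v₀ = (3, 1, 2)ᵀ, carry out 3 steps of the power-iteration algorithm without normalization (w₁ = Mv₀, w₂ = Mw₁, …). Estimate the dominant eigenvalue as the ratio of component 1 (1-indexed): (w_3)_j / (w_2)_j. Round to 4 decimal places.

w1 = Mv₀ = (-16, -12, 17)
w2 = Mw1 = (71, -41, -21)
w3 = Mw2 = (-181, 381, 68)
Ratio at component: -181 / 71 = -2.5493

λ ≈ -2.5493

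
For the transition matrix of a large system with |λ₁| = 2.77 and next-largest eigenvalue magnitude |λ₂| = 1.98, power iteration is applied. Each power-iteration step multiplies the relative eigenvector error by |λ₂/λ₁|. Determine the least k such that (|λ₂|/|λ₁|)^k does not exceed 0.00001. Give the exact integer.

35

|λ₂/λ₁| = 1.98/2.77 = 0.71480
Need k ≥ ln(0.00001) / ln(0.71480) = -11.5129 / -0.3358 ≈ 34.290
Smallest integer k satisfying the bound: 35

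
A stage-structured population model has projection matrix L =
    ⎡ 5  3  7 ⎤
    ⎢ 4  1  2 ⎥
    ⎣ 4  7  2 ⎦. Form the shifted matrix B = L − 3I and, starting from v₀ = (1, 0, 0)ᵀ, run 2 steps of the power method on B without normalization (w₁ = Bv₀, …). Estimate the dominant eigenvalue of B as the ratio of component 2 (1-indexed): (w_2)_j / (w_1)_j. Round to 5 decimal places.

μ ≈ 2.00000

B = L − 3I has rows (2, 3, 7); (4, -2, 2); (4, 7, -1)
w1 = Bv₀ = (2, 4, 4)
w2 = Bw1 = (44, 8, 32)
Ratio: 8/4 = 2.00000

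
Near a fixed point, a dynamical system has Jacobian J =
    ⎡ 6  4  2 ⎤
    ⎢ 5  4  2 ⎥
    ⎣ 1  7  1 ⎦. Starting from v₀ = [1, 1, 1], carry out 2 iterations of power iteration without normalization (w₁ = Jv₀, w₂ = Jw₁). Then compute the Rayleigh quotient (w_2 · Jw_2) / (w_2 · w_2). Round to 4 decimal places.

w1 = Jv₀ = (12, 11, 9)
w2 = Jw1 = (134, 122, 98)
Jw2 = (1488, 1354, 1086)
w2·Jw2 = 134·1488 + 122·1354 + 98·1086 = 471008; w2·w2 = 134·134 + 122·122 + 98·98 = 42444
λ ≈ 471008/42444 = 11.0972

11.0972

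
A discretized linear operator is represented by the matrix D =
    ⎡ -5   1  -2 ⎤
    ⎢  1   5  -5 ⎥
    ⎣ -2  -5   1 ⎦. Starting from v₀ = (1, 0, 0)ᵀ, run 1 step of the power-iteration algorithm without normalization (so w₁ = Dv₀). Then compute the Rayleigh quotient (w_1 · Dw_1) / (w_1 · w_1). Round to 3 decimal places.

-4.867

w1 = Dv₀ = (-5, 1, -2)
Dw1 = (30, 10, 3)
w1·Dw1 = (-5)·30 + 1·10 + (-2)·3 = -146; w1·w1 = (-5)·(-5) + 1·1 + (-2)·(-2) = 30
λ ≈ -146/30 = -4.867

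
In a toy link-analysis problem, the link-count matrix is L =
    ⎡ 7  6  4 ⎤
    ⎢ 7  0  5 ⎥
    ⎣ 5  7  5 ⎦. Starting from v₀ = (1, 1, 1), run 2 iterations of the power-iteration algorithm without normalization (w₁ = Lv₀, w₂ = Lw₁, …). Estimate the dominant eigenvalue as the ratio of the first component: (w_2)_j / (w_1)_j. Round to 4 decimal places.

w1 = Lv₀ = (7·1 + 6·1 + 4·1; 7·1 + 0·1 + 5·1; 5·1 + 7·1 + 5·1) = (17, 12, 17)
w2 = Lw1 = (7·17 + 6·12 + 4·17; 7·17 + 0·12 + 5·17; 5·17 + 7·12 + 5·17) = (259, 204, 254)
Ratio at component: 259 / 17 = 15.2353

λ ≈ 15.2353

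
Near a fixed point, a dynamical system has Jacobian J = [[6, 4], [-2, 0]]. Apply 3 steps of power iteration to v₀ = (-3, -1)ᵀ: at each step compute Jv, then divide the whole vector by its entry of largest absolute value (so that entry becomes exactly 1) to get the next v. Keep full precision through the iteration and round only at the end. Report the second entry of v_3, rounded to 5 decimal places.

Jv0 = (-22.000000, 6.000000); divide by -22.000000 → v1 = (1.000000, -0.272727)
Jv1 = (4.909091, -2.000000); divide by 4.909091 → v2 = (1.000000, -0.407407)
Jv2 = (4.370370, -2.000000); divide by 4.370370 → v3 = (1.000000, -0.457627)
Requested entry of v3: 216/-472 = -0.45763

-0.45763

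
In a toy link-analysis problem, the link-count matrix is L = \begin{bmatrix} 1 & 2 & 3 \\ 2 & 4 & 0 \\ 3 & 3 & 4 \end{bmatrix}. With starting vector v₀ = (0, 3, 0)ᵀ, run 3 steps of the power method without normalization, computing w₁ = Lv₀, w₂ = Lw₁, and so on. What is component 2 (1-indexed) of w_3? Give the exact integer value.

354

w1 = Lv₀ = (1·0 + 2·3 + 3·0; 2·0 + 4·3 + 0·0; 3·0 + 3·3 + 4·0) = (6, 12, 9)
w2 = Lw1 = (1·6 + 2·12 + 3·9; 2·6 + 4·12 + 0·9; 3·6 + 3·12 + 4·9) = (57, 60, 90)
w3 = Lw2 = (447, 354, 711)
The requested component of w3 is 354.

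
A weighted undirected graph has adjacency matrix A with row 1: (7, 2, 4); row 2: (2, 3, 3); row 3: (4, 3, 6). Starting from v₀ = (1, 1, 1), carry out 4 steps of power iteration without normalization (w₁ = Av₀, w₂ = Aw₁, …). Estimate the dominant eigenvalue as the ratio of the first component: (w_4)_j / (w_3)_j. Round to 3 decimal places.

w1 = Av₀ = (13, 8, 13)
w2 = Aw1 = (159, 89, 154)
w3 = Aw2 = (1907, 1047, 1827)
w4 = Aw3 = (22751, 12436, 21731)
Ratio at component: 22751 / 1907 = 11.930

11.930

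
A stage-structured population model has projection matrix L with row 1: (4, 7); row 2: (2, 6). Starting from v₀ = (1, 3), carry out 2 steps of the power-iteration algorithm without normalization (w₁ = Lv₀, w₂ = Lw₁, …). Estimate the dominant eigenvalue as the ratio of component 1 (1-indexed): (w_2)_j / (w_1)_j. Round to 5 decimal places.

w1 = Lv₀ = (4·1 + 7·3; 2·1 + 6·3) = (25, 20)
w2 = Lw1 = (4·25 + 7·20; 2·25 + 6·20) = (240, 170)
Ratio at component: 240 / 25 = 9.60000

λ ≈ 9.60000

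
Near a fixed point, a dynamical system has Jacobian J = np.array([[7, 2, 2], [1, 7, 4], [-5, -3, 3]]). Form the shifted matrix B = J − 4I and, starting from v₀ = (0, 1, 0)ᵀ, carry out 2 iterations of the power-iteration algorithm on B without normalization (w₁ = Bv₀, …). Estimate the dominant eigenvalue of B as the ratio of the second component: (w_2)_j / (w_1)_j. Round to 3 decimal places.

B = J − 4I has rows (3, 2, 2); (1, 3, 4); (-5, -3, -1)
w1 = Bv₀ = (2, 3, -3)
w2 = Bw1 = (6, -1, -16)
Ratio: -1/3 = -0.333

-0.333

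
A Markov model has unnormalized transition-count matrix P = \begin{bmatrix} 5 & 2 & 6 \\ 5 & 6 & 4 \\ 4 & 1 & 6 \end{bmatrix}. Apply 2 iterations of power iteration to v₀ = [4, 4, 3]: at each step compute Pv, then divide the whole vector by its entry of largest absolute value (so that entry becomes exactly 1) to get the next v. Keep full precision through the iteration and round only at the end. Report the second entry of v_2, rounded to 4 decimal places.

1.0000

Pv0 = (46.00000, 56.00000, 38.00000); divide by 56.00000 → v1 = (0.82143, 1.00000, 0.67857)
Pv1 = (10.17857, 12.82143, 8.35714); divide by 12.82143 → v2 = (0.79387, 1.00000, 0.65181)
Requested entry of v2: 718/718 = 1.0000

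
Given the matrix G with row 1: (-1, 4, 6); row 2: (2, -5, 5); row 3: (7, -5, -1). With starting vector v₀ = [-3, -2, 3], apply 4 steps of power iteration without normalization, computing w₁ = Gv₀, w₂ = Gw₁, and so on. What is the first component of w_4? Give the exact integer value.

6515

w1 = Gv₀ = (13, 19, -14)
w2 = Gw1 = (-21, -139, 10)
w3 = Gw2 = (-475, 703, 538)
w4 = Gw3 = (6515, -1775, -7378)
The requested component of w4 is 6515.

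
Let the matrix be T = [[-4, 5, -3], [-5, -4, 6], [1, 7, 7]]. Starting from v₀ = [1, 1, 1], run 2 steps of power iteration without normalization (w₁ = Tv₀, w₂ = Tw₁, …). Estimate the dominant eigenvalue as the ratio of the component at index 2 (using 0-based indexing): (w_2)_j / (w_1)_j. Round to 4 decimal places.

w1 = Tv₀ = ((-4)·1 + 5·1 + (-3)·1; (-5)·1 + (-4)·1 + 6·1; 1·1 + 7·1 + 7·1) = (-2, -3, 15)
w2 = Tw1 = ((-4)·(-2) + 5·(-3) + (-3)·15; (-5)·(-2) + (-4)·(-3) + 6·15; 1·(-2) + 7·(-3) + 7·15) = (-52, 112, 82)
Ratio at component: 82 / 15 = 5.4667

λ ≈ 5.4667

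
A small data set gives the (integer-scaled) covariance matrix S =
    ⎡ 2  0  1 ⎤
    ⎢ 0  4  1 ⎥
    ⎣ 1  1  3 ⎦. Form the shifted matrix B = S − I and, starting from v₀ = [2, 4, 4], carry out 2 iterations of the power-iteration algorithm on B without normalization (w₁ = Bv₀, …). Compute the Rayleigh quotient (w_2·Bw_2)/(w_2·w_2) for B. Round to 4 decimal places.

3.7266

B = S − I has rows (1, 0, 1); (0, 3, 1); (1, 1, 2)
w1 = Bv₀ = (1·2 + 0·4 + 1·4; 0·2 + 3·4 + 1·4; 1·2 + 1·4 + 2·4) = (6, 16, 14)
w2 = Bw1 = (1·6 + 0·16 + 1·14; 0·6 + 3·16 + 1·14; 1·6 + 1·16 + 2·14) = (20, 62, 50)
Bw2 = (70, 236, 182)
w2·Bw2 = 25132; w2·w2 = 6744; μ ≈ 25132/6744 = 3.7266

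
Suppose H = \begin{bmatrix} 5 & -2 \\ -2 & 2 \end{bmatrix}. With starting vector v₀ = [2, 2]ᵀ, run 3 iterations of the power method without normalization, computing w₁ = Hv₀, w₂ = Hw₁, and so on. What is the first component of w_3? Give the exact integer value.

w1 = Hv₀ = (6, 0)
w2 = Hw1 = (30, -12)
w3 = Hw2 = (174, -84)
The requested component of w3 is 174.

174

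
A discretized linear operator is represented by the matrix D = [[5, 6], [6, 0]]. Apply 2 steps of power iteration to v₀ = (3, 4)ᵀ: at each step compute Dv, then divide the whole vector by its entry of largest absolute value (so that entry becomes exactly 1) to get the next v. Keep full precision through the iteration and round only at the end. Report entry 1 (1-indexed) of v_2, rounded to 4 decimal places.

Dv0 = (39.00000, 18.00000); divide by 39.00000 → v1 = (1.00000, 0.46154)
Dv1 = (7.76923, 6.00000); divide by 7.76923 → v2 = (1.00000, 0.77228)
Requested entry of v2: 303/303 = 1.0000

1.0000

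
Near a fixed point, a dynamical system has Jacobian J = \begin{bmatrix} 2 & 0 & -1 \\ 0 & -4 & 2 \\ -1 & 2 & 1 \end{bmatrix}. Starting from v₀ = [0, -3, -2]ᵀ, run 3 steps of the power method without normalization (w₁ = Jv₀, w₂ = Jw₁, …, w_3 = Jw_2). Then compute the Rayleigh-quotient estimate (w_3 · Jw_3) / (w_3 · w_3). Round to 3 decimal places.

w1 = Jv₀ = (2·0 + 0·(-3) + (-1)·(-2); 0·0 + (-4)·(-3) + 2·(-2); (-1)·0 + 2·(-3) + 1·(-2)) = (2, 8, -8)
w2 = Jw1 = (2·2 + 0·8 + (-1)·(-8); 0·2 + (-4)·8 + 2·(-8); (-1)·2 + 2·8 + 1·(-8)) = (12, -48, 6)
w3 = Jw2 = (18, 204, -102)
Jw3 = (138, -1020, 288)
w3·Jw3 = 18·138 + 204·(-1020) + (-102)·288 = -234972; w3·w3 = 18·18 + 204·204 + (-102)·(-102) = 52344
λ ≈ -234972/52344 = -4.489

-4.489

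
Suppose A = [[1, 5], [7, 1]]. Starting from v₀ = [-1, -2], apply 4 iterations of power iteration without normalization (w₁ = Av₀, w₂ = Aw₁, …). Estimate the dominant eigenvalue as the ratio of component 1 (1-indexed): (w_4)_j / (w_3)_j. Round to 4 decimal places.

λ ≈ 5.9177

w1 = Av₀ = (-11, -9)
w2 = Aw1 = (-56, -86)
w3 = Aw2 = (-486, -478)
w4 = Aw3 = (-2876, -3880)
Ratio at component: -2876 / -486 = 5.9177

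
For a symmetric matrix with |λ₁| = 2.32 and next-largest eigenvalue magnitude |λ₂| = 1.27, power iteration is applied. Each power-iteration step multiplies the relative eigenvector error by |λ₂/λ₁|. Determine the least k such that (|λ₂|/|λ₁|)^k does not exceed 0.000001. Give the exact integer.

|λ₂/λ₁| = 1.27/2.32 = 0.54741
Need k ≥ ln(0.000001) / ln(0.54741) = -13.8155 / -0.6026 ≈ 22.928
Smallest integer k satisfying the bound: 23

23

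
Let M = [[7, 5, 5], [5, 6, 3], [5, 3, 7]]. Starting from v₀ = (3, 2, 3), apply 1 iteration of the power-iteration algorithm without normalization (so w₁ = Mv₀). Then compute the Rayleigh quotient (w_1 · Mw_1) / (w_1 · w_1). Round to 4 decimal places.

15.4343

w1 = Mv₀ = (7·3 + 5·2 + 5·3; 5·3 + 6·2 + 3·3; 5·3 + 3·2 + 7·3) = (46, 36, 42)
Mw1 = (712, 572, 632)
w1·Mw1 = 46·712 + 36·572 + 42·632 = 79888; w1·w1 = 46·46 + 36·36 + 42·42 = 5176
λ ≈ 79888/5176 = 15.4343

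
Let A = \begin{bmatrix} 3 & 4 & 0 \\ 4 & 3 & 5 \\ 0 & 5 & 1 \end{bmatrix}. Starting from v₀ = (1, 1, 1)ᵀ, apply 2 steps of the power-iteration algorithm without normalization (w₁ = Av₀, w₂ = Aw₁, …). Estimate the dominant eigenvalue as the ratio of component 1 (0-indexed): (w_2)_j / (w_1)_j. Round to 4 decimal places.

w1 = Av₀ = (3·1 + 4·1 + 0·1; 4·1 + 3·1 + 5·1; 0·1 + 5·1 + 1·1) = (7, 12, 6)
w2 = Aw1 = (3·7 + 4·12 + 0·6; 4·7 + 3·12 + 5·6; 0·7 + 5·12 + 1·6) = (69, 94, 66)
Ratio at component: 94 / 12 = 7.8333

λ ≈ 7.8333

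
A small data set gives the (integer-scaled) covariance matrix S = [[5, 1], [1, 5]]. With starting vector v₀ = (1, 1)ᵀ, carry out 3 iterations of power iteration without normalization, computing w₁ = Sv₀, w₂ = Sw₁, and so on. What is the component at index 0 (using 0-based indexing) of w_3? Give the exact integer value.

w1 = Sv₀ = (5·1 + 1·1; 1·1 + 5·1) = (6, 6)
w2 = Sw1 = (5·6 + 1·6; 1·6 + 5·6) = (36, 36)
w3 = Sw2 = (216, 216)
The requested component of w3 is 216.

216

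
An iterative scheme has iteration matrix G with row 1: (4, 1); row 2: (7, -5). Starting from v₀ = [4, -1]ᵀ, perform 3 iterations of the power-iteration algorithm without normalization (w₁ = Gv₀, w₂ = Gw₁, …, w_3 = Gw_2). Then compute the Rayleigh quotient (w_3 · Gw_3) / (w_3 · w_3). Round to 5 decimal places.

w1 = Gv₀ = (4·4 + 1·(-1); 7·4 + (-5)·(-1)) = (15, 33)
w2 = Gw1 = (4·15 + 1·33; 7·15 + (-5)·33) = (93, -60)
w3 = Gw2 = (312, 951)
Gw3 = (2199, -2571)
w3·Gw3 = 312·2199 + 951·(-2571) = -1758933; w3·w3 = 312·312 + 951·951 = 1001745
λ ≈ -1758933/1001745 = -1.75587

λ ≈ -1.75587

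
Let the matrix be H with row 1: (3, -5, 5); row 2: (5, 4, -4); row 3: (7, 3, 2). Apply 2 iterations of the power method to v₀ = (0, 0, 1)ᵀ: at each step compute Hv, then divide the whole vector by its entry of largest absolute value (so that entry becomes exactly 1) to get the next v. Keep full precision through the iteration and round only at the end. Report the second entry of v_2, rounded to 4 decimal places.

Hv0 = (5.00000, -4.00000, 2.00000); divide by 5.00000 → v1 = (1.00000, -0.80000, 0.40000)
Hv1 = (9.00000, 0.20000, 5.40000); divide by 9.00000 → v2 = (1.00000, 0.02222, 0.60000)
Requested entry of v2: 1/45 = 0.0222

0.0222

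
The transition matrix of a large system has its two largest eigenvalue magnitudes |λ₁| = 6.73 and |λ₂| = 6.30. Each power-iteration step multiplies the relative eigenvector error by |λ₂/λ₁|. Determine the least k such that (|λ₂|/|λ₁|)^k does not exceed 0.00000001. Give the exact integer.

279

|λ₂/λ₁| = 6.30/6.73 = 0.93611
Need k ≥ ln(0.00000001) / ln(0.93611) = -18.4207 / -0.0660 ≈ 278.993
Smallest integer k satisfying the bound: 279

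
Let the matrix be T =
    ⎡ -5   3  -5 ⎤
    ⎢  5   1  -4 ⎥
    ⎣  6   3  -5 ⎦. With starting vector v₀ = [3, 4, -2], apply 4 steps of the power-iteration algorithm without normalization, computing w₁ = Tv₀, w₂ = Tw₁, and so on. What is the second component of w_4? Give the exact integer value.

7077

w1 = Tv₀ = (7, 27, 40)
w2 = Tw1 = (-154, -98, -77)
w3 = Tw2 = (861, -560, -833)
w4 = Tw3 = (-1820, 7077, 7651)
The requested component of w4 is 7077.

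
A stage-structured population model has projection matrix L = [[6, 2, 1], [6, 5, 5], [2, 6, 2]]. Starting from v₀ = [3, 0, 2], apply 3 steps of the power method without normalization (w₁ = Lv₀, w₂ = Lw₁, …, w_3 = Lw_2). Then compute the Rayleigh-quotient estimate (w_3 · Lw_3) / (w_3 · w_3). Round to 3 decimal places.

w1 = Lv₀ = (20, 28, 10)
w2 = Lw1 = (186, 310, 228)
w3 = Lw2 = (1964, 3806, 2688)
Lw3 = (22084, 44254, 32140)
w3·Lw3 = 1964·22084 + 3806·44254 + 2688·32140 = 298196020; w3·w3 = 1964·1964 + 3806·3806 + 2688·2688 = 25568276
λ ≈ 298196020/25568276 = 11.663

11.663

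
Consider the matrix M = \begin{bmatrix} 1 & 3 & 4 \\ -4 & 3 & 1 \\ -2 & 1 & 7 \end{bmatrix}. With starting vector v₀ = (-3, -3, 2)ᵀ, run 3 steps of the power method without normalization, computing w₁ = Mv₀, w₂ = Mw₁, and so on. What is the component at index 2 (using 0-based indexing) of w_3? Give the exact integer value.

814

w1 = Mv₀ = (1·(-3) + 3·(-3) + 4·2; (-4)·(-3) + 3·(-3) + 1·2; (-2)·(-3) + 1·(-3) + 7·2) = (-4, 5, 17)
w2 = Mw1 = (1·(-4) + 3·5 + 4·17; (-4)·(-4) + 3·5 + 1·17; (-2)·(-4) + 1·5 + 7·17) = (79, 48, 132)
w3 = Mw2 = (751, -40, 814)
The requested component of w3 is 814.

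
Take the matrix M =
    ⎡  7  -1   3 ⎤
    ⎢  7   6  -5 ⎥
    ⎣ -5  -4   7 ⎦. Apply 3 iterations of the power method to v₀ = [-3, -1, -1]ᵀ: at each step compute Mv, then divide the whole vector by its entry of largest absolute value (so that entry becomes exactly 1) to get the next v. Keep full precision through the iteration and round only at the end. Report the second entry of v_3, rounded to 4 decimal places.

Mv0 = (-23.00000, -22.00000, 12.00000); divide by -23.00000 → v1 = (1.00000, 0.95652, -0.52174)
Mv1 = (4.47826, 15.34783, -12.47826); divide by 15.34783 → v2 = (0.29178, 1.00000, -0.81303)
Mv2 = (-1.39660, 12.10765, -11.15014); divide by 12.10765 → v3 = (-0.11535, 1.00000, -0.92092)
Requested entry of v3: -4274/-4274 = 1.0000

1.0000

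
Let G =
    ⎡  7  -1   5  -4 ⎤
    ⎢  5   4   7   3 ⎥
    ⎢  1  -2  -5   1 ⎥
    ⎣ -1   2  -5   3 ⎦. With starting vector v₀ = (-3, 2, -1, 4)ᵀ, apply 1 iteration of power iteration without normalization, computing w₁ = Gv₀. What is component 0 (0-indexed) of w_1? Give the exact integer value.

w1 = Gv₀ = (-44, -2, 2, 24)
The requested component of w1 is -44.

-44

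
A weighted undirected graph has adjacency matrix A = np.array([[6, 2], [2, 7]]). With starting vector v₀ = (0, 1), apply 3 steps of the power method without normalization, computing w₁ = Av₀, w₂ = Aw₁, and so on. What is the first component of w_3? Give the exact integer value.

w1 = Av₀ = (6·0 + 2·1; 2·0 + 7·1) = (2, 7)
w2 = Aw1 = (6·2 + 2·7; 2·2 + 7·7) = (26, 53)
w3 = Aw2 = (262, 423)
The requested component of w3 is 262.

262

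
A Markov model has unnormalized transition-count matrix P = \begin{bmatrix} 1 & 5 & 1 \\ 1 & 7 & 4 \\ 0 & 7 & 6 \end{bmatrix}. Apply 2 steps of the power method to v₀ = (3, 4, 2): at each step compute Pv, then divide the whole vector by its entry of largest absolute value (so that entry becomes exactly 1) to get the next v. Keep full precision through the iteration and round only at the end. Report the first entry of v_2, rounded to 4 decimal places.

0.5068

Pv0 = (25.00000, 39.00000, 40.00000); divide by 40.00000 → v1 = (0.62500, 0.97500, 1.00000)
Pv1 = (6.50000, 11.45000, 12.82500); divide by 12.82500 → v2 = (0.50682, 0.89279, 1.00000)
Requested entry of v2: 260/513 = 0.5068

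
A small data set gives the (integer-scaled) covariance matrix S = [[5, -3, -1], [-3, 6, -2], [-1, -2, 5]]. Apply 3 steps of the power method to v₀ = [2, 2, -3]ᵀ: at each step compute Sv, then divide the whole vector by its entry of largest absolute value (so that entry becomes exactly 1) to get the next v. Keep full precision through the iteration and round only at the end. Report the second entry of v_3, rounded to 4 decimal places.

Sv0 = (7.00000, 12.00000, -21.00000); divide by -21.00000 → v1 = (-0.33333, -0.57143, 1.00000)
Sv1 = (-0.95238, -4.42857, 6.47619); divide by 6.47619 → v2 = (-0.14706, -0.68382, 1.00000)
Sv2 = (0.31618, -5.66176, 6.51471); divide by 6.51471 → v3 = (0.04853, -0.86907, 1.00000)
Requested entry of v3: 770/-886 = -0.8691

-0.8691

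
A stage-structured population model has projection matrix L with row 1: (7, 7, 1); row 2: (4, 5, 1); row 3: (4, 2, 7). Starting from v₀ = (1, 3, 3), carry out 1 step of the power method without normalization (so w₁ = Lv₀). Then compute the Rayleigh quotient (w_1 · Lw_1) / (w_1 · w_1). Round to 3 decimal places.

λ ≈ 12.563

w1 = Lv₀ = (31, 22, 31)
Lw1 = (402, 265, 385)
w1·Lw1 = 31·402 + 22·265 + 31·385 = 30227; w1·w1 = 31·31 + 22·22 + 31·31 = 2406
λ ≈ 30227/2406 = 12.563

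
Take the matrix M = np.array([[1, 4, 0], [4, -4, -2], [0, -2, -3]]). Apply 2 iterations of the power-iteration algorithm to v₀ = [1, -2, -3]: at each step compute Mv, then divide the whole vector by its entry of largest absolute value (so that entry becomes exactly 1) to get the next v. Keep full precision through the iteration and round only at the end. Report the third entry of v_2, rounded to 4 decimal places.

0.5952

Mv0 = (-7.00000, 18.00000, 13.00000); divide by 18.00000 → v1 = (-0.38889, 1.00000, 0.72222)
Mv1 = (3.61111, -7.00000, -4.16667); divide by -7.00000 → v2 = (-0.51587, 1.00000, 0.59524)
Requested entry of v2: -75/-126 = 0.5952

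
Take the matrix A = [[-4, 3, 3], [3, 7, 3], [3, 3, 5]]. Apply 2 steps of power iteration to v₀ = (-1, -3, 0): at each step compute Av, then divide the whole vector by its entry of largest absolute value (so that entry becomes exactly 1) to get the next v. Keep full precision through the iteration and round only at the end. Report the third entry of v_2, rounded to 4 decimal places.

Av0 = (-5.00000, -24.00000, -12.00000); divide by -24.00000 → v1 = (0.20833, 1.00000, 0.50000)
Av1 = (3.66667, 9.12500, 6.12500); divide by 9.12500 → v2 = (0.40183, 1.00000, 0.67123)
Requested entry of v2: -147/-219 = 0.6712

0.6712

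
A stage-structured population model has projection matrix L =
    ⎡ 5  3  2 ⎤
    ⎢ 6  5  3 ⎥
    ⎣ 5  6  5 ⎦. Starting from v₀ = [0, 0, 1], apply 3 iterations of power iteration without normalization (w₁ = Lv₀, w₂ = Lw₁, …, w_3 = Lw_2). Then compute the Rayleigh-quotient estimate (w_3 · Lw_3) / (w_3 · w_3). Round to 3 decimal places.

w1 = Lv₀ = (5·0 + 3·0 + 2·1; 6·0 + 5·0 + 3·1; 5·0 + 6·0 + 5·1) = (2, 3, 5)
w2 = Lw1 = (5·2 + 3·3 + 2·5; 6·2 + 5·3 + 3·5; 5·2 + 6·3 + 5·5) = (29, 42, 53)
w3 = Lw2 = (377, 543, 662)
Lw3 = (4838, 6963, 8453)
w3·Lw3 = 377·4838 + 543·6963 + 662·8453 = 11200721; w3·w3 = 377·377 + 543·543 + 662·662 = 875222
λ ≈ 11200721/875222 = 12.798

λ ≈ 12.798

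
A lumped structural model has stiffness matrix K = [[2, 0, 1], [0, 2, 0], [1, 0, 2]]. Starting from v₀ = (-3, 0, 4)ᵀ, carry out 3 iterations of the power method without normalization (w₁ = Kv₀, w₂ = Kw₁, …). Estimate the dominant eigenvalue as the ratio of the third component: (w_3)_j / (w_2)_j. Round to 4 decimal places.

w1 = Kv₀ = (-2, 0, 5)
w2 = Kw1 = (1, 0, 8)
w3 = Kw2 = (10, 0, 17)
Ratio at component: 17 / 8 = 2.1250

2.1250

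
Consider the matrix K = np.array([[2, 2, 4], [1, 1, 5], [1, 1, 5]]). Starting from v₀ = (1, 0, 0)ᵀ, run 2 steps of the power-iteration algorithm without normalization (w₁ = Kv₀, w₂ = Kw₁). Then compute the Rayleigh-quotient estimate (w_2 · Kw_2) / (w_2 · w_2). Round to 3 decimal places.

λ ≈ 7.053

w1 = Kv₀ = (2·1 + 2·0 + 4·0; 1·1 + 1·0 + 5·0; 1·1 + 1·0 + 5·0) = (2, 1, 1)
w2 = Kw1 = (2·2 + 2·1 + 4·1; 1·2 + 1·1 + 5·1; 1·2 + 1·1 + 5·1) = (10, 8, 8)
Kw2 = (68, 58, 58)
w2·Kw2 = 10·68 + 8·58 + 8·58 = 1608; w2·w2 = 10·10 + 8·8 + 8·8 = 228
λ ≈ 1608/228 = 7.053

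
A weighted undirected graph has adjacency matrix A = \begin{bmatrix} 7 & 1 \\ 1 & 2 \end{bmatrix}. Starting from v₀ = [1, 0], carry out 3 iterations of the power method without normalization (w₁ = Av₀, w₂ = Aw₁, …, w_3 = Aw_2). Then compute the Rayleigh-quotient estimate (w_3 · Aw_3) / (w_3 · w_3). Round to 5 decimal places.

7.19253

w1 = Av₀ = (7, 1)
w2 = Aw1 = (50, 9)
w3 = Aw2 = (359, 68)
Aw3 = (2581, 495)
w3·Aw3 = 359·2581 + 68·495 = 960239; w3·w3 = 359·359 + 68·68 = 133505
λ ≈ 960239/133505 = 7.19253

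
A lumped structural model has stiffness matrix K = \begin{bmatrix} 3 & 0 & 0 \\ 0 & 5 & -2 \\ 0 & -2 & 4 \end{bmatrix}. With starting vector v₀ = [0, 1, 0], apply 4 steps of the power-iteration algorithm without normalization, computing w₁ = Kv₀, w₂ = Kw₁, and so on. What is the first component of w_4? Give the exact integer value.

0

w1 = Kv₀ = (3·0 + 0·1 + 0·0; 0·0 + 5·1 + (-2)·0; 0·0 + (-2)·1 + 4·0) = (0, 5, -2)
w2 = Kw1 = (3·0 + 0·5 + 0·(-2); 0·0 + 5·5 + (-2)·(-2); 0·0 + (-2)·5 + 4·(-2)) = (0, 29, -18)
w3 = Kw2 = (0, 181, -130)
w4 = Kw3 = (0, 1165, -882)
The requested component of w4 is 0.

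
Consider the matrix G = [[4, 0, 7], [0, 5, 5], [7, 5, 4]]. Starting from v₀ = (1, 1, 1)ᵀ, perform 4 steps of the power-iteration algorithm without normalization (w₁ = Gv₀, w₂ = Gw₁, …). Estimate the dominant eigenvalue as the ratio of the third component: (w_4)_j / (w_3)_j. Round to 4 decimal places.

w1 = Gv₀ = (4·1 + 0·1 + 7·1; 0·1 + 5·1 + 5·1; 7·1 + 5·1 + 4·1) = (11, 10, 16)
w2 = Gw1 = (4·11 + 0·10 + 7·16; 0·11 + 5·10 + 5·16; 7·11 + 5·10 + 4·16) = (156, 130, 191)
w3 = Gw2 = (1961, 1605, 2506)
w4 = Gw3 = (25386, 20555, 31776)
Ratio at component: 31776 / 2506 = 12.6800

12.6800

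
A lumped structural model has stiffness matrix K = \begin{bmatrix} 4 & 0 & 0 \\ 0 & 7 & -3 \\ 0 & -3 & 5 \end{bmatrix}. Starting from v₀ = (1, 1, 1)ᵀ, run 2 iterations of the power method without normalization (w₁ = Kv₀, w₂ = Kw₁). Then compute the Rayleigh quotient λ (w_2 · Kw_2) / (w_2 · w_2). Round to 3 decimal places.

w1 = Kv₀ = (4·1 + 0·1 + 0·1; 0·1 + 7·1 + (-3)·1; 0·1 + (-3)·1 + 5·1) = (4, 4, 2)
w2 = Kw1 = (4·4 + 0·4 + 0·2; 0·4 + 7·4 + (-3)·2; 0·4 + (-3)·4 + 5·2) = (16, 22, -2)
Kw2 = (64, 160, -76)
w2·Kw2 = 16·64 + 22·160 + (-2)·(-76) = 4696; w2·w2 = 16·16 + 22·22 + (-2)·(-2) = 744
λ ≈ 4696/744 = 6.312

6.312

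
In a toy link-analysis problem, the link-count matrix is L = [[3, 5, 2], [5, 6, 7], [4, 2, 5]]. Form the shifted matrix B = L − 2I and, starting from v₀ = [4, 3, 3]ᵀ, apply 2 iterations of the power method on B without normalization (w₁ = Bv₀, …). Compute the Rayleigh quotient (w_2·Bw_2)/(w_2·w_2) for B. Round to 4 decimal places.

B = L − 2I has rows (1, 5, 2); (5, 4, 7); (4, 2, 3)
w1 = Bv₀ = (1·4 + 5·3 + 2·3; 5·4 + 4·3 + 7·3; 4·4 + 2·3 + 3·3) = (25, 53, 31)
w2 = Bw1 = (1·25 + 5·53 + 2·31; 5·25 + 4·53 + 7·31; 4·25 + 2·53 + 3·31) = (352, 554, 299)
Bw2 = (3720, 6069, 3413)
w2·Bw2 = 5692153; w2·w2 = 520221; μ ≈ 5692153/520221 = 10.9418

10.9418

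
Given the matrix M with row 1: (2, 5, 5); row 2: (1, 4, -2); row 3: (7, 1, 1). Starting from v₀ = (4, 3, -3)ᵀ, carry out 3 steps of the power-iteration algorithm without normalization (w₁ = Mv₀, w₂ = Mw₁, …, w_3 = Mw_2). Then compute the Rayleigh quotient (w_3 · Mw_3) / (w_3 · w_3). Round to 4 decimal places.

w1 = Mv₀ = (2·4 + 5·3 + 5·(-3); 1·4 + 4·3 + (-2)·(-3); 7·4 + 1·3 + 1·(-3)) = (8, 22, 28)
w2 = Mw1 = (2·8 + 5·22 + 5·28; 1·8 + 4·22 + (-2)·28; 7·8 + 1·22 + 1·28) = (266, 40, 106)
w3 = Mw2 = (1262, 214, 2008)
Mw3 = (13634, -1898, 11056)
w3·Mw3 = 1262·13634 + 214·(-1898) + 2008·11056 = 39000384; w3·w3 = 1262·1262 + 214·214 + 2008·2008 = 5670504
λ ≈ 39000384/5670504 = 6.8778

6.8778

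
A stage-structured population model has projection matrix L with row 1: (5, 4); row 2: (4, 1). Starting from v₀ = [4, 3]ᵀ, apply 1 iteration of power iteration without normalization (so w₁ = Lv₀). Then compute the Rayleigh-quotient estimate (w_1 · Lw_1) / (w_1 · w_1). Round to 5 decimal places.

λ ≈ 7.46931

w1 = Lv₀ = (32, 19)
Lw1 = (236, 147)
w1·Lw1 = 32·236 + 19·147 = 10345; w1·w1 = 32·32 + 19·19 = 1385
λ ≈ 10345/1385 = 7.46931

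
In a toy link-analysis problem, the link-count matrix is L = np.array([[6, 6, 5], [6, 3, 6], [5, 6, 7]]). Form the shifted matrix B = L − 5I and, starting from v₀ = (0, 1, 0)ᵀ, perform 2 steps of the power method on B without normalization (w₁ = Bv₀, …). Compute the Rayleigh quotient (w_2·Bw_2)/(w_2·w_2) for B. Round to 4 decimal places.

B = L − 5I has rows (1, 6, 5); (6, -2, 6); (5, 6, 2)
w1 = Bv₀ = (1·0 + 6·1 + 5·0; 6·0 + (-2)·1 + 6·0; 5·0 + 6·1 + 2·0) = (6, -2, 6)
w2 = Bw1 = (1·6 + 6·(-2) + 5·6; 6·6 + (-2)·(-2) + 6·6; 5·6 + 6·(-2) + 2·6) = (24, 76, 30)
Bw2 = (630, 172, 636)
w2·Bw2 = 47272; w2·w2 = 7252; μ ≈ 47272/7252 = 6.5185

μ ≈ 6.5185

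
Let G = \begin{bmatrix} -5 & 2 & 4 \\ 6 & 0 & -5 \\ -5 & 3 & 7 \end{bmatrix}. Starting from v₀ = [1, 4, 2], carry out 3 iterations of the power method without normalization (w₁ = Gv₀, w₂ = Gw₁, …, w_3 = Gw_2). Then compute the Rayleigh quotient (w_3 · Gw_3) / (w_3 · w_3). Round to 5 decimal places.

2.61656

w1 = Gv₀ = (11, -4, 21)
w2 = Gw1 = (21, -39, 80)
w3 = Gw2 = (137, -274, 338)
Gw3 = (119, -868, 859)
w3·Gw3 = 137·119 + (-274)·(-868) + 338·859 = 544477; w3·w3 = 137·137 + (-274)·(-274) + 338·338 = 208089
λ ≈ 544477/208089 = 2.61656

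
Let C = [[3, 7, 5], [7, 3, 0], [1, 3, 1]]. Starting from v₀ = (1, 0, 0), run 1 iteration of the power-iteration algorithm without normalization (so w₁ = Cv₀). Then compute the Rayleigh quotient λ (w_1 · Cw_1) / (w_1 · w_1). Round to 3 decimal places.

w1 = Cv₀ = (3, 7, 1)
Cw1 = (63, 42, 25)
w1·Cw1 = 3·63 + 7·42 + 1·25 = 508; w1·w1 = 3·3 + 7·7 + 1·1 = 59
λ ≈ 508/59 = 8.610

λ ≈ 8.610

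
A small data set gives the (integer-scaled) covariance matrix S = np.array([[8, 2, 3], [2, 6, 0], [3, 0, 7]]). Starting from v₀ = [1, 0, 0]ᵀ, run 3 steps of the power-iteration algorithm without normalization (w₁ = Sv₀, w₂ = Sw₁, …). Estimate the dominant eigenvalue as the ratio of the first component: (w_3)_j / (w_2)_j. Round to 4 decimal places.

w1 = Sv₀ = (8, 2, 3)
w2 = Sw1 = (77, 28, 45)
w3 = Sw2 = (807, 322, 546)
Ratio at component: 807 / 77 = 10.4805

10.4805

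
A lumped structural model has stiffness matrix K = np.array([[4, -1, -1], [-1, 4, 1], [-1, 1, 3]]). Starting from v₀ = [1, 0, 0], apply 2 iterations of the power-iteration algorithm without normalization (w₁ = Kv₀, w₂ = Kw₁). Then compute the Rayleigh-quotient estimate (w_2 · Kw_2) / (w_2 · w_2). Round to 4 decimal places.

5.4755

w1 = Kv₀ = (4·1 + (-1)·0 + (-1)·0; (-1)·1 + 4·0 + 1·0; (-1)·1 + 1·0 + 3·0) = (4, -1, -1)
w2 = Kw1 = (4·4 + (-1)·(-1) + (-1)·(-1); (-1)·4 + 4·(-1) + 1·(-1); (-1)·4 + 1·(-1) + 3·(-1)) = (18, -9, -8)
Kw2 = (89, -62, -51)
w2·Kw2 = 18·89 + (-9)·(-62) + (-8)·(-51) = 2568; w2·w2 = 18·18 + (-9)·(-9) + (-8)·(-8) = 469
λ ≈ 2568/469 = 5.4755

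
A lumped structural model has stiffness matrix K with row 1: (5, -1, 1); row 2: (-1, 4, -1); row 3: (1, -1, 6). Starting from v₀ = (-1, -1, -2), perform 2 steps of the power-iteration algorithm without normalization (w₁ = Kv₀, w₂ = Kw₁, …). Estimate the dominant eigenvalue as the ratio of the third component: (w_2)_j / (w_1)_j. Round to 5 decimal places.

λ ≈ 6.41667

w1 = Kv₀ = (-6, -1, -12)
w2 = Kw1 = (-41, 14, -77)
Ratio at component: -77 / -12 = 6.41667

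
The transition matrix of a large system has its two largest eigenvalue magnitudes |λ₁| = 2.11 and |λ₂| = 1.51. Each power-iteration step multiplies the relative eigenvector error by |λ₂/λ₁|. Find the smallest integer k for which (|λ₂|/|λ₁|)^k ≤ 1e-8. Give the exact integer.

|λ₂/λ₁| = 1.51/2.11 = 0.71564
Need k ≥ ln(1e-8) / ln(0.71564) = -18.4207 / -0.3346 ≈ 55.056
Smallest integer k satisfying the bound: 56

56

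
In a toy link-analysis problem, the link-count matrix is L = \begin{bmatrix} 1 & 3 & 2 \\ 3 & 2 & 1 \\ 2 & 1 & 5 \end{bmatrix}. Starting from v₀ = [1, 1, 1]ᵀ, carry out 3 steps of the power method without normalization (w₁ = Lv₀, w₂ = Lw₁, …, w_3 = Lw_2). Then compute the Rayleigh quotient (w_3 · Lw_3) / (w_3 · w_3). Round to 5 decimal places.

6.88968

w1 = Lv₀ = (1·1 + 3·1 + 2·1; 3·1 + 2·1 + 1·1; 2·1 + 1·1 + 5·1) = (6, 6, 8)
w2 = Lw1 = (1·6 + 3·6 + 2·8; 3·6 + 2·6 + 1·8; 2·6 + 1·6 + 5·8) = (40, 38, 58)
w3 = Lw2 = (270, 254, 408)
Lw3 = (1848, 1726, 2834)
w3·Lw3 = 270·1848 + 254·1726 + 408·2834 = 2093636; w3·w3 = 270·270 + 254·254 + 408·408 = 303880
λ ≈ 2093636/303880 = 6.88968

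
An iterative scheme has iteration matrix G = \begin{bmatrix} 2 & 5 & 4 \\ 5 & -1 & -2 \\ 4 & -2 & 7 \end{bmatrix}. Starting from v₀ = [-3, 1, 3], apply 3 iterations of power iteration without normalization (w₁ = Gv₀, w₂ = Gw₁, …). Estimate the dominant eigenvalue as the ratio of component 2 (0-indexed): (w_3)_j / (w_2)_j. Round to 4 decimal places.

w1 = Gv₀ = (11, -22, 7)
w2 = Gw1 = (-60, 63, 137)
w3 = Gw2 = (743, -637, 593)
Ratio at component: 593 / 137 = 4.3285

4.3285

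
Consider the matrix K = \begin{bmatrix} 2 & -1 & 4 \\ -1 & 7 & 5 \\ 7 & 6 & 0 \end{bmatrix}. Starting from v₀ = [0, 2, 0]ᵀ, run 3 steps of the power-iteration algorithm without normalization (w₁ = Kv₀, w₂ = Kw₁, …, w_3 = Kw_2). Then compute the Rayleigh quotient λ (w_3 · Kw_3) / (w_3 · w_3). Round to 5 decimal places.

10.04662

w1 = Kv₀ = (2·0 + (-1)·2 + 4·0; (-1)·0 + 7·2 + 5·0; 7·0 + 6·2 + 0·0) = (-2, 14, 12)
w2 = Kw1 = (2·(-2) + (-1)·14 + 4·12; (-1)·(-2) + 7·14 + 5·12; 7·(-2) + 6·14 + 0·12) = (30, 160, 70)
w3 = Kw2 = (180, 1440, 1170)
Kw3 = (3600, 15750, 9900)
w3·Kw3 = 180·3600 + 1440·15750 + 1170·9900 = 34911000; w3·w3 = 180·180 + 1440·1440 + 1170·1170 = 3474900
λ ≈ 34911000/3474900 = 10.04662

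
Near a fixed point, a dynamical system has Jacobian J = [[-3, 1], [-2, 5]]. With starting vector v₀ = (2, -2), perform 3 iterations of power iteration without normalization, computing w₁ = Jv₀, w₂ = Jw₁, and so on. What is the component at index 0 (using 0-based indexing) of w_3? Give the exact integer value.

-84

w1 = Jv₀ = ((-3)·2 + 1·(-2); (-2)·2 + 5·(-2)) = (-8, -14)
w2 = Jw1 = ((-3)·(-8) + 1·(-14); (-2)·(-8) + 5·(-14)) = (10, -54)
w3 = Jw2 = (-84, -290)
The requested component of w3 is -84.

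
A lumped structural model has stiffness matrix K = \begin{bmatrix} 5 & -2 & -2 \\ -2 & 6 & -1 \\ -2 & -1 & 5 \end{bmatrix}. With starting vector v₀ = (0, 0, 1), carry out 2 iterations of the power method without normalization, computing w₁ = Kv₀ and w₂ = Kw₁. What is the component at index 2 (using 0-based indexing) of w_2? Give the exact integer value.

w1 = Kv₀ = (5·0 + (-2)·0 + (-2)·1; (-2)·0 + 6·0 + (-1)·1; (-2)·0 + (-1)·0 + 5·1) = (-2, -1, 5)
w2 = Kw1 = (5·(-2) + (-2)·(-1) + (-2)·5; (-2)·(-2) + 6·(-1) + (-1)·5; (-2)·(-2) + (-1)·(-1) + 5·5) = (-18, -7, 30)
The requested component of w2 is 30.

30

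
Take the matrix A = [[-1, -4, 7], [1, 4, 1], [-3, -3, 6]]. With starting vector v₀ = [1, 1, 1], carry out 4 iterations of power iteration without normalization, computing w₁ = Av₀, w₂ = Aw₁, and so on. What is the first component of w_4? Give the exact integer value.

-978

w1 = Av₀ = ((-1)·1 + (-4)·1 + 7·1; 1·1 + 4·1 + 1·1; (-3)·1 + (-3)·1 + 6·1) = (2, 6, 0)
w2 = Aw1 = ((-1)·2 + (-4)·6 + 7·0; 1·2 + 4·6 + 1·0; (-3)·2 + (-3)·6 + 6·0) = (-26, 26, -24)
w3 = Aw2 = (-246, 54, -144)
w4 = Aw3 = (-978, -174, -288)
The requested component of w4 is -978.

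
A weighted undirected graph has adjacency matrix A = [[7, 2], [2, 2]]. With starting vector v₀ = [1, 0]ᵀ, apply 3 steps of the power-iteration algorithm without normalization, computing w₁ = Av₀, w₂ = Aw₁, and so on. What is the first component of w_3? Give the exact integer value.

407

w1 = Av₀ = (7·1 + 2·0; 2·1 + 2·0) = (7, 2)
w2 = Aw1 = (7·7 + 2·2; 2·7 + 2·2) = (53, 18)
w3 = Aw2 = (407, 142)
The requested component of w3 is 407.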